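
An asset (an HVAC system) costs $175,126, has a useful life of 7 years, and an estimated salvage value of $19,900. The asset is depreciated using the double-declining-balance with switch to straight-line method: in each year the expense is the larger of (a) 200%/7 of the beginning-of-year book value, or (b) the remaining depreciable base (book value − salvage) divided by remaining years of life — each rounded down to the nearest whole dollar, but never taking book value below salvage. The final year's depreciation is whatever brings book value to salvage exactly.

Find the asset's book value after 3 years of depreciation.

$63,822

Depreciable base = $175,126 − $19,900 = $155,226.
Year 1: DB = ⌊$175,126 × 200%/7⌋ = $50,036; SL = ⌊$155,226/7⌋ = $22,175 → take DB $50,036. Book value $125,090.
Year 2: DB = ⌊$125,090 × 200%/7⌋ = $35,740; SL = ⌊$105,190/6⌋ = $17,531 → take DB $35,740. Book value $89,350.
Year 3: DB = ⌊$89,350 × 200%/7⌋ = $25,528; SL = ⌊$69,450/5⌋ = $13,890 → take DB $25,528. Book value $63,822.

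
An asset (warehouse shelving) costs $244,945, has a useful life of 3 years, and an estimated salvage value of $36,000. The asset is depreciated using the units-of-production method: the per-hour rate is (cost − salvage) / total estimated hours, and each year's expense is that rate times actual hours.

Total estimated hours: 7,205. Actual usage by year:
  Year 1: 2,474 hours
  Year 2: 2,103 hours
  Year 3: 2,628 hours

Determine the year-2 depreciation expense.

Depreciable base = $244,945 − $36,000 = $208,945.
Rate = $208,945 / 7,205 hours = $29 per hour.
Year 1: 2,474 × $29 = $71,746. Book value $173,199.
Year 2: 2,103 × $29 = $60,987. Book value $112,212.

$60,987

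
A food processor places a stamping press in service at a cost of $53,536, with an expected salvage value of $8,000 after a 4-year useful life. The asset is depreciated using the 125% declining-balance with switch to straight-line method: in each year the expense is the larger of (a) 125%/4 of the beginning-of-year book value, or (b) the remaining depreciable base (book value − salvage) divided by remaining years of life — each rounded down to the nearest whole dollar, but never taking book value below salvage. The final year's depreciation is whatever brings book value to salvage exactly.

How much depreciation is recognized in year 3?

Depreciable base = $53,536 − $8,000 = $45,536.
Year 1: DB = ⌊$53,536 × 125%/4⌋ = $16,730; SL = ⌊$45,536/4⌋ = $11,384 → take DB $16,730. Book value $36,806.
Year 2: DB = ⌊$36,806 × 125%/4⌋ = $11,501; SL = ⌊$28,806/3⌋ = $9,602 → take DB $11,501. Book value $25,305.
Year 3: DB = ⌊$25,305 × 125%/4⌋ = $7,907; SL = ⌊$17,305/2⌋ = $8,652 → take SL $8,652. Book value $16,653.

$8,652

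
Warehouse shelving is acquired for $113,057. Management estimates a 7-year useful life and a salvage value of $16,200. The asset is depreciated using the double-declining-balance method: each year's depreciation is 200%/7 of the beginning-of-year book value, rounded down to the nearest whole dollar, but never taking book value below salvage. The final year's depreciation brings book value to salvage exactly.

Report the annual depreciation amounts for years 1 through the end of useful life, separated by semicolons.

Depreciable base = $113,057 − $16,200 = $96,857.
Year 1: ⌊$113,057 × 200%/7⌋ = $32,302. Book value $80,755.
Year 2: ⌊$80,755 × 200%/7⌋ = $23,072. Book value $57,683.
Year 3: ⌊$57,683 × 200%/7⌋ = $16,480. Book value $41,203.
Year 4: ⌊$41,203 × 200%/7⌋ = $11,772. Book value $29,431.
Year 5: ⌊$29,431 × 200%/7⌋ = $8,408. Book value $21,023.
Year 6: ⌊$21,023 × 200%/7⌋ = $6,006, capped at $4,823. Book value $16,200.
Year 7 (final): $16,200 − $16,200 = $0. Book value $16,200.

$32,302; $23,072; $16,480; $11,772; $8,408; $4,823; $0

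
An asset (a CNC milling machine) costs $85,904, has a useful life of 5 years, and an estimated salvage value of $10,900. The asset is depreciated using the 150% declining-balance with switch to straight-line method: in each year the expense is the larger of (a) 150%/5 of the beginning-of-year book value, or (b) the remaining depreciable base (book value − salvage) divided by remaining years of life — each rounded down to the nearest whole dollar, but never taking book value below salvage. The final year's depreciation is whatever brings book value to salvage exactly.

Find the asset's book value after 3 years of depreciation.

Depreciable base = $85,904 − $10,900 = $75,004.
Year 1: DB = ⌊$85,904 × 150%/5⌋ = $25,771; SL = ⌊$75,004/5⌋ = $15,000 → take DB $25,771. Book value $60,133.
Year 2: DB = ⌊$60,133 × 150%/5⌋ = $18,039; SL = ⌊$49,233/4⌋ = $12,308 → take DB $18,039. Book value $42,094.
Year 3: DB = ⌊$42,094 × 150%/5⌋ = $12,628; SL = ⌊$31,194/3⌋ = $10,398 → take DB $12,628. Book value $29,466.

$29,466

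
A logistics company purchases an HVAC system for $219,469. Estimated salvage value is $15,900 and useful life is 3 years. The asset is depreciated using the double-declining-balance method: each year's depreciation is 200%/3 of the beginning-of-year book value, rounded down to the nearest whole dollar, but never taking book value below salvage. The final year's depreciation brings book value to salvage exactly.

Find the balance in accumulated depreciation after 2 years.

Depreciable base = $219,469 − $15,900 = $203,569.
Year 1: ⌊$219,469 × 200%/3⌋ = $146,312. Book value $73,157.
Year 2: ⌊$73,157 × 200%/3⌋ = $48,771. Book value $24,386.
Accumulated through year 2 = $219,469 − $24,386 = $195,083.

$195,083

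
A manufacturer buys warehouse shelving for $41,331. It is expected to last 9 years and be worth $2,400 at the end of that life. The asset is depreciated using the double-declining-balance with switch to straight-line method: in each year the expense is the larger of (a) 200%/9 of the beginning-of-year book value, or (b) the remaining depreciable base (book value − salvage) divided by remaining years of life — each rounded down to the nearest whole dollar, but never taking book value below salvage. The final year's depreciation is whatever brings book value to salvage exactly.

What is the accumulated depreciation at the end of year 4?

$26,204

Depreciable base = $41,331 − $2,400 = $38,931.
Year 1: DB = ⌊$41,331 × 200%/9⌋ = $9,184; SL = ⌊$38,931/9⌋ = $4,325 → take DB $9,184. Book value $32,147.
Year 2: DB = ⌊$32,147 × 200%/9⌋ = $7,143; SL = ⌊$29,747/8⌋ = $3,718 → take DB $7,143. Book value $25,004.
Year 3: DB = ⌊$25,004 × 200%/9⌋ = $5,556; SL = ⌊$22,604/7⌋ = $3,229 → take DB $5,556. Book value $19,448.
Year 4: DB = ⌊$19,448 × 200%/9⌋ = $4,321; SL = ⌊$17,048/6⌋ = $2,841 → take DB $4,321. Book value $15,127.
Accumulated through year 4 = $41,331 − $15,127 = $26,204.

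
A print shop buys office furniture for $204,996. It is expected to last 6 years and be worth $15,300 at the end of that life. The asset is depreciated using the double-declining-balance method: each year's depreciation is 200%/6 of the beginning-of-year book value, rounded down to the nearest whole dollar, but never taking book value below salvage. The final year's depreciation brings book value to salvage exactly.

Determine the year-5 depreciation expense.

Depreciable base = $204,996 − $15,300 = $189,696.
Year 1: ⌊$204,996 × 200%/6⌋ = $68,332. Book value $136,664.
Year 2: ⌊$136,664 × 200%/6⌋ = $45,554. Book value $91,110.
Year 3: ⌊$91,110 × 200%/6⌋ = $30,370. Book value $60,740.
Year 4: ⌊$60,740 × 200%/6⌋ = $20,246. Book value $40,494.
Year 5: ⌊$40,494 × 200%/6⌋ = $13,498. Book value $26,996.

$13,498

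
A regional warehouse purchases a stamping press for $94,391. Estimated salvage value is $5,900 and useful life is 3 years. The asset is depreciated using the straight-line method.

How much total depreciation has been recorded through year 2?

$58,994

Depreciable base = $94,391 − $5,900 = $88,491.
Annual expense = $88,491 / 3 = $29,497.
End of year 1: book value $64,894.
End of year 2: book value $35,397.
Accumulated through year 2 = $94,391 − $35,397 = $58,994.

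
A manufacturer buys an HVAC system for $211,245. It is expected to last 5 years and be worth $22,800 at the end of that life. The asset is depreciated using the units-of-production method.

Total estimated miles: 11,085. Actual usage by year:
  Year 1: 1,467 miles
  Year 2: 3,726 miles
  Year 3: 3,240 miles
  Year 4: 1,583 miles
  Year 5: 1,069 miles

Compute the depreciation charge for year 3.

Depreciable base = $211,245 − $22,800 = $188,445.
Rate = $188,445 / 11,085 miles = $17 per mile.
Year 1: 1,467 × $17 = $24,939. Book value $186,306.
Year 2: 3,726 × $17 = $63,342. Book value $122,964.
Year 3: 3,240 × $17 = $55,080. Book value $67,884.

$55,080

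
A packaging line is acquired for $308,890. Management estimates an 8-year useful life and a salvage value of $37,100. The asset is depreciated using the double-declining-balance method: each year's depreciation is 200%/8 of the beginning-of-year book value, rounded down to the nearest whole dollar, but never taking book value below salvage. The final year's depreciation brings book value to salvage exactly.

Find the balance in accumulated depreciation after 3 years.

Depreciable base = $308,890 − $37,100 = $271,790.
Year 1: ⌊$308,890 × 200%/8⌋ = $77,222. Book value $231,668.
Year 2: ⌊$231,668 × 200%/8⌋ = $57,917. Book value $173,751.
Year 3: ⌊$173,751 × 200%/8⌋ = $43,437. Book value $130,314.
Accumulated through year 3 = $308,890 − $130,314 = $178,576.

$178,576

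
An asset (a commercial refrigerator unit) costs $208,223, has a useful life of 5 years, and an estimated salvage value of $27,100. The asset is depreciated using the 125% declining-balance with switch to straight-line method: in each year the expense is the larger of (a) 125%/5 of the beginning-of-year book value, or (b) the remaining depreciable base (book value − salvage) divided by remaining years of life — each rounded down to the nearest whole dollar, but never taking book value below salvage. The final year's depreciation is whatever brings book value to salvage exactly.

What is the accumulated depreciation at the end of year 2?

$91,097

Depreciable base = $208,223 − $27,100 = $181,123.
Year 1: DB = ⌊$208,223 × 125%/5⌋ = $52,055; SL = ⌊$181,123/5⌋ = $36,224 → take DB $52,055. Book value $156,168.
Year 2: DB = ⌊$156,168 × 125%/5⌋ = $39,042; SL = ⌊$129,068/4⌋ = $32,267 → take DB $39,042. Book value $117,126.
Accumulated through year 2 = $208,223 − $117,126 = $91,097.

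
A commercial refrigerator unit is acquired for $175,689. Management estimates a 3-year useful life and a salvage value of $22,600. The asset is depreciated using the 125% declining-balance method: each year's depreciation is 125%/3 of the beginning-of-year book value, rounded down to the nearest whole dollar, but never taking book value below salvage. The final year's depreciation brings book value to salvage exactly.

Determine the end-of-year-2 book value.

Depreciable base = $175,689 − $22,600 = $153,089.
Year 1: ⌊$175,689 × 125%/3⌋ = $73,203. Book value $102,486.
Year 2: ⌊$102,486 × 125%/3⌋ = $42,702. Book value $59,784.

$59,784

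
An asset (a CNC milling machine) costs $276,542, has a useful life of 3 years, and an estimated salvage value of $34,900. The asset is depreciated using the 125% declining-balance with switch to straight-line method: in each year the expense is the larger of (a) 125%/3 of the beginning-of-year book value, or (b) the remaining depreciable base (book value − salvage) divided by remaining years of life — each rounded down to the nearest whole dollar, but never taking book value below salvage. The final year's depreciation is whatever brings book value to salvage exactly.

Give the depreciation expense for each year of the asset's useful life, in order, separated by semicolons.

Depreciable base = $276,542 − $34,900 = $241,642.
Year 1: DB = ⌊$276,542 × 125%/3⌋ = $115,225; SL = ⌊$241,642/3⌋ = $80,547 → take DB $115,225. Book value $161,317.
Year 2: DB = ⌊$161,317 × 125%/3⌋ = $67,215; SL = ⌊$126,417/2⌋ = $63,208 → take DB $67,215. Book value $94,102.
Year 3 (final): $94,102 − $34,900 = $59,202. Book value $34,900.

$115,225; $67,215; $59,202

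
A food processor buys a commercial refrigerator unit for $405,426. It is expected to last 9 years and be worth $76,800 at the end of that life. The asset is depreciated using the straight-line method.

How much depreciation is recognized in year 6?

Depreciable base = $405,426 − $76,800 = $328,626.
Annual expense = $328,626 / 9 = $36,514.

$36,514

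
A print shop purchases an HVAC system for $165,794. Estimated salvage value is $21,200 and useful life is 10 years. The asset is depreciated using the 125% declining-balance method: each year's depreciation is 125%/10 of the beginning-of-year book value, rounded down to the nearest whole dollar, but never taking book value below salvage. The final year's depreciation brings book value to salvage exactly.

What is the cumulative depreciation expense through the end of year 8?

Depreciable base = $165,794 − $21,200 = $144,594.
Year 1: ⌊$165,794 × 125%/10⌋ = $20,724. Book value $145,070.
Year 2: ⌊$145,070 × 125%/10⌋ = $18,133. Book value $126,937.
Year 3: ⌊$126,937 × 125%/10⌋ = $15,867. Book value $111,070.
Year 4: ⌊$111,070 × 125%/10⌋ = $13,883. Book value $97,187.
Year 5: ⌊$97,187 × 125%/10⌋ = $12,148. Book value $85,039.
Year 6: ⌊$85,039 × 125%/10⌋ = $10,629. Book value $74,410.
Year 7: ⌊$74,410 × 125%/10⌋ = $9,301. Book value $65,109.
Year 8: ⌊$65,109 × 125%/10⌋ = $8,138. Book value $56,971.
Accumulated through year 8 = $165,794 − $56,971 = $108,823.

$108,823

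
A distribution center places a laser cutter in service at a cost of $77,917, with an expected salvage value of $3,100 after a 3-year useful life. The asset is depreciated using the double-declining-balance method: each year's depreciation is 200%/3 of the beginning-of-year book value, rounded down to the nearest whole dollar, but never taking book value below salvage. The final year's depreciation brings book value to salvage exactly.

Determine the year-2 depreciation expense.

$17,315

Depreciable base = $77,917 − $3,100 = $74,817.
Year 1: ⌊$77,917 × 200%/3⌋ = $51,944. Book value $25,973.
Year 2: ⌊$25,973 × 200%/3⌋ = $17,315. Book value $8,658.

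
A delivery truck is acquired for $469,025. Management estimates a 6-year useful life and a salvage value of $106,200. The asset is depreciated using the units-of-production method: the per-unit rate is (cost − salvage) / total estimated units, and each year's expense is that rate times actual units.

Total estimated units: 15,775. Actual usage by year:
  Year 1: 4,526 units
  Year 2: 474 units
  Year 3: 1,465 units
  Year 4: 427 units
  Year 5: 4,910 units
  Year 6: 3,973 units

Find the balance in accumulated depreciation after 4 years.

$158,516

Depreciable base = $469,025 − $106,200 = $362,825.
Rate = $362,825 / 15,775 units = $23 per unit.
Year 1: 4,526 × $23 = $104,098. Book value $364,927.
Year 2: 474 × $23 = $10,902. Book value $354,025.
Year 3: 1,465 × $23 = $33,695. Book value $320,330.
Year 4: 427 × $23 = $9,821. Book value $310,509.
Accumulated through year 4 = $469,025 − $310,509 = $158,516.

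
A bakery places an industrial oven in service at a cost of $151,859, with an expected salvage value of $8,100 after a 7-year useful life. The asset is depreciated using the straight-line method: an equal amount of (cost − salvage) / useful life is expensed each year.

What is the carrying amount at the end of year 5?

$49,174

Depreciable base = $151,859 − $8,100 = $143,759.
Annual expense = $143,759 / 7 = $20,537.
End of year 1: book value $131,322.
End of year 2: book value $110,785.
End of year 3: book value $90,248.
End of year 4: book value $69,711.
End of year 5: book value $49,174.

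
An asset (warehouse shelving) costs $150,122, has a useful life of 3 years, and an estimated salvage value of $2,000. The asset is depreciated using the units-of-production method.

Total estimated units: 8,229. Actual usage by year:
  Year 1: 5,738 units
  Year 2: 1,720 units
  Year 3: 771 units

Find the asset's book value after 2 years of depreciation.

$15,878

Depreciable base = $150,122 − $2,000 = $148,122.
Rate = $148,122 / 8,229 units = $18 per unit.
Year 1: 5,738 × $18 = $103,284. Book value $46,838.
Year 2: 1,720 × $18 = $30,960. Book value $15,878.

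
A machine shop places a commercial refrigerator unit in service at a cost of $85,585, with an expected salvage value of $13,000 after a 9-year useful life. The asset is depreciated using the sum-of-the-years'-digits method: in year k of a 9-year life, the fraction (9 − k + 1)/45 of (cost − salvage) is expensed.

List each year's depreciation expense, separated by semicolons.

Depreciable base = $85,585 − $13,000 = $72,585.
Sum of the years' digits = 9+8+7+6+5+4+3+2+1 = 45.
Year 1: $72,585 × 9/45 = $14,517. Book value $71,068.
Year 2: $72,585 × 8/45 = $12,904. Book value $58,164.
Year 3: $72,585 × 7/45 = $11,291. Book value $46,873.
Year 4: $72,585 × 6/45 = $9,678. Book value $37,195.
Year 5: $72,585 × 5/45 = $8,065. Book value $29,130.
Year 6: $72,585 × 4/45 = $6,452. Book value $22,678.
Year 7: $72,585 × 3/45 = $4,839. Book value $17,839.
Year 8: $72,585 × 2/45 = $3,226. Book value $14,613.
Year 9: $72,585 × 1/45 = $1,613. Book value $13,000.

$14,517; $12,904; $11,291; $9,678; $8,065; $6,452; $4,839; $3,226; $1,613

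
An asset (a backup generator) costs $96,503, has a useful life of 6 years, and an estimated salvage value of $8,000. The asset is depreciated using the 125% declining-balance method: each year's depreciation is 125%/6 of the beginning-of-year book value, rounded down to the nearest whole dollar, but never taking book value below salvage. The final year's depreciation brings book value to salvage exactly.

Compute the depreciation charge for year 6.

$22,011

Depreciable base = $96,503 − $8,000 = $88,503.
Year 1: ⌊$96,503 × 125%/6⌋ = $20,104. Book value $76,399.
Year 2: ⌊$76,399 × 125%/6⌋ = $15,916. Book value $60,483.
Year 3: ⌊$60,483 × 125%/6⌋ = $12,600. Book value $47,883.
Year 4: ⌊$47,883 × 125%/6⌋ = $9,975. Book value $37,908.
Year 5: ⌊$37,908 × 125%/6⌋ = $7,897. Book value $30,011.
Year 6 (final): $30,011 − $8,000 = $22,011. Book value $8,000.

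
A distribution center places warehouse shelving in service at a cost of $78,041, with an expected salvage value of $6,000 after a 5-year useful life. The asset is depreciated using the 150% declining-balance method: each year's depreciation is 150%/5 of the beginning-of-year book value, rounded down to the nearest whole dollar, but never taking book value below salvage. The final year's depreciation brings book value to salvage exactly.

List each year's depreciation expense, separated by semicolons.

Depreciable base = $78,041 − $6,000 = $72,041.
Year 1: ⌊$78,041 × 150%/5⌋ = $23,412. Book value $54,629.
Year 2: ⌊$54,629 × 150%/5⌋ = $16,388. Book value $38,241.
Year 3: ⌊$38,241 × 150%/5⌋ = $11,472. Book value $26,769.
Year 4: ⌊$26,769 × 150%/5⌋ = $8,030. Book value $18,739.
Year 5 (final): $18,739 − $6,000 = $12,739. Book value $6,000.

$23,412; $16,388; $11,472; $8,030; $12,739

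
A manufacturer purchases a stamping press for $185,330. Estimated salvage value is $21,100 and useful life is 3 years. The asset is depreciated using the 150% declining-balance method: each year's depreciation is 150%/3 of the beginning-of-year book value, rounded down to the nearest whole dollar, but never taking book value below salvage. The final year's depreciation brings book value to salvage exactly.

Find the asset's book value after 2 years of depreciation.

$46,333

Depreciable base = $185,330 − $21,100 = $164,230.
Year 1: ⌊$185,330 × 150%/3⌋ = $92,665. Book value $92,665.
Year 2: ⌊$92,665 × 150%/3⌋ = $46,332. Book value $46,333.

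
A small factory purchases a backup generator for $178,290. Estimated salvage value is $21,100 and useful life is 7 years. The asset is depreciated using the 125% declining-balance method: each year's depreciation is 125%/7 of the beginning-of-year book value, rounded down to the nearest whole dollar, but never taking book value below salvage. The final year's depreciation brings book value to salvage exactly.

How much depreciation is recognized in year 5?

$14,495

Depreciable base = $178,290 − $21,100 = $157,190.
Year 1: ⌊$178,290 × 125%/7⌋ = $31,837. Book value $146,453.
Year 2: ⌊$146,453 × 125%/7⌋ = $26,152. Book value $120,301.
Year 3: ⌊$120,301 × 125%/7⌋ = $21,482. Book value $98,819.
Year 4: ⌊$98,819 × 125%/7⌋ = $17,646. Book value $81,173.
Year 5: ⌊$81,173 × 125%/7⌋ = $14,495. Book value $66,678.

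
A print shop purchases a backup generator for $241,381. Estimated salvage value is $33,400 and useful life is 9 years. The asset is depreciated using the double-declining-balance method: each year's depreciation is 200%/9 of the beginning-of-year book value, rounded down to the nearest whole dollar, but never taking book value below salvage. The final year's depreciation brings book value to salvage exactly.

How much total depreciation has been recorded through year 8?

$207,981

Depreciable base = $241,381 − $33,400 = $207,981.
Year 1: ⌊$241,381 × 200%/9⌋ = $53,640. Book value $187,741.
Year 2: ⌊$187,741 × 200%/9⌋ = $41,720. Book value $146,021.
Year 3: ⌊$146,021 × 200%/9⌋ = $32,449. Book value $113,572.
Year 4: ⌊$113,572 × 200%/9⌋ = $25,238. Book value $88,334.
Year 5: ⌊$88,334 × 200%/9⌋ = $19,629. Book value $68,705.
Year 6: ⌊$68,705 × 200%/9⌋ = $15,267. Book value $53,438.
Year 7: ⌊$53,438 × 200%/9⌋ = $11,875. Book value $41,563.
Year 8: ⌊$41,563 × 200%/9⌋ = $9,236, capped at $8,163. Book value $33,400.
Accumulated through year 8 = $241,381 − $33,400 = $207,981.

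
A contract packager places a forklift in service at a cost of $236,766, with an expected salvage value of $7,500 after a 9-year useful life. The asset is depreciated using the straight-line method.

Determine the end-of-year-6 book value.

$83,922

Depreciable base = $236,766 − $7,500 = $229,266.
Annual expense = $229,266 / 9 = $25,474.
End of year 1: book value $211,292.
End of year 2: book value $185,818.
End of year 3: book value $160,344.
End of year 4: book value $134,870.
End of year 5: book value $109,396.
End of year 6: book value $83,922.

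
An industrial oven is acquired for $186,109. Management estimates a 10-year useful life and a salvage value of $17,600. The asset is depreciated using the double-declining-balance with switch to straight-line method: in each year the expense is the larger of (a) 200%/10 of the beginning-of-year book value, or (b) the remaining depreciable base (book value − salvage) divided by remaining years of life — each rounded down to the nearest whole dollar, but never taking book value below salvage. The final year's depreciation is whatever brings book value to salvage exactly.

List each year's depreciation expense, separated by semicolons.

Depreciable base = $186,109 − $17,600 = $168,509.
Year 1: DB = ⌊$186,109 × 200%/10⌋ = $37,221; SL = ⌊$168,509/10⌋ = $16,850 → take DB $37,221. Book value $148,888.
Year 2: DB = ⌊$148,888 × 200%/10⌋ = $29,777; SL = ⌊$131,288/9⌋ = $14,587 → take DB $29,777. Book value $119,111.
Year 3: DB = ⌊$119,111 × 200%/10⌋ = $23,822; SL = ⌊$101,511/8⌋ = $12,688 → take DB $23,822. Book value $95,289.
Year 4: DB = ⌊$95,289 × 200%/10⌋ = $19,057; SL = ⌊$77,689/7⌋ = $11,098 → take DB $19,057. Book value $76,232.
Year 5: DB = ⌊$76,232 × 200%/10⌋ = $15,246; SL = ⌊$58,632/6⌋ = $9,772 → take DB $15,246. Book value $60,986.
Year 6: DB = ⌊$60,986 × 200%/10⌋ = $12,197; SL = ⌊$43,386/5⌋ = $8,677 → take DB $12,197. Book value $48,789.
Year 7: DB = ⌊$48,789 × 200%/10⌋ = $9,757; SL = ⌊$31,189/4⌋ = $7,797 → take DB $9,757. Book value $39,032.
Year 8: DB = ⌊$39,032 × 200%/10⌋ = $7,806; SL = ⌊$21,432/3⌋ = $7,144 → take DB $7,806. Book value $31,226.
Year 9: DB = ⌊$31,226 × 200%/10⌋ = $6,245; SL = ⌊$13,626/2⌋ = $6,813 → take SL $6,813. Book value $24,413.
Year 10 (final): $24,413 − $17,600 = $6,813. Book value $17,600.

$37,221; $29,777; $23,822; $19,057; $15,246; $12,197; $9,757; $7,806; $6,813; $6,813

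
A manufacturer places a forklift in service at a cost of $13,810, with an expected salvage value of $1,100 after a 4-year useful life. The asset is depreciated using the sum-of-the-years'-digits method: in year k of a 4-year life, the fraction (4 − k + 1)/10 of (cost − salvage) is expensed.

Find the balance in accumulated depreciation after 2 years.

$8,897

Depreciable base = $13,810 − $1,100 = $12,710.
Sum of the years' digits = 4+3+2+1 = 10.
Year 1: $12,710 × 4/10 = $5,084. Book value $8,726.
Year 2: $12,710 × 3/10 = $3,813. Book value $4,913.
Accumulated through year 2 = $13,810 − $4,913 = $8,897.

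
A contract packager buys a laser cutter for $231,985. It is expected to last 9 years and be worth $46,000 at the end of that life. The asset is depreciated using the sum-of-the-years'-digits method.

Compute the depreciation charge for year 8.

$8,266

Depreciable base = $231,985 − $46,000 = $185,985.
Sum of the years' digits = 9+8+7+6+5+4+3+2+1 = 45.
Year 1: $185,985 × 9/45 = $37,197. Book value $194,788.
Year 2: $185,985 × 8/45 = $33,064. Book value $161,724.
Year 3: $185,985 × 7/45 = $28,931. Book value $132,793.
Year 4: $185,985 × 6/45 = $24,798. Book value $107,995.
Year 5: $185,985 × 5/45 = $20,665. Book value $87,330.
Year 6: $185,985 × 4/45 = $16,532. Book value $70,798.
Year 7: $185,985 × 3/45 = $12,399. Book value $58,399.
Year 8: $185,985 × 2/45 = $8,266. Book value $50,133.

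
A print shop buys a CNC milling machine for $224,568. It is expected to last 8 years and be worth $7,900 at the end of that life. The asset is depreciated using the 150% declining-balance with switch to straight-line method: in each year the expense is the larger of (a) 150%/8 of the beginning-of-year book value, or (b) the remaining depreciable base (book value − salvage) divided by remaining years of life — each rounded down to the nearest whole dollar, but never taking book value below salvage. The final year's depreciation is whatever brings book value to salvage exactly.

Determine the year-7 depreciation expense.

Depreciable base = $224,568 − $7,900 = $216,668.
Year 1: DB = ⌊$224,568 × 150%/8⌋ = $42,106; SL = ⌊$216,668/8⌋ = $27,083 → take DB $42,106. Book value $182,462.
Year 2: DB = ⌊$182,462 × 150%/8⌋ = $34,211; SL = ⌊$174,562/7⌋ = $24,937 → take DB $34,211. Book value $148,251.
Year 3: DB = ⌊$148,251 × 150%/8⌋ = $27,797; SL = ⌊$140,351/6⌋ = $23,391 → take DB $27,797. Book value $120,454.
Year 4: DB = ⌊$120,454 × 150%/8⌋ = $22,585; SL = ⌊$112,554/5⌋ = $22,510 → take DB $22,585. Book value $97,869.
Year 5: DB = ⌊$97,869 × 150%/8⌋ = $18,350; SL = ⌊$89,969/4⌋ = $22,492 → take SL $22,492. Book value $75,377.
Year 6: DB = ⌊$75,377 × 150%/8⌋ = $14,133; SL = ⌊$67,477/3⌋ = $22,492 → take SL $22,492. Book value $52,885.
Year 7: DB = ⌊$52,885 × 150%/8⌋ = $9,915; SL = ⌊$44,985/2⌋ = $22,492 → take SL $22,492. Book value $30,393.

$22,492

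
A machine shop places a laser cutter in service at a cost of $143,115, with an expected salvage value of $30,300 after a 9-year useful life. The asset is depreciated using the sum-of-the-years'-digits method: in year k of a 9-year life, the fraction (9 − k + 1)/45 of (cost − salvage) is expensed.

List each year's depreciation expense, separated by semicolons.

$22,563; $20,056; $17,549; $15,042; $12,535; $10,028; $7,521; $5,014; $2,507

Depreciable base = $143,115 − $30,300 = $112,815.
Sum of the years' digits = 9+8+7+6+5+4+3+2+1 = 45.
Year 1: $112,815 × 9/45 = $22,563. Book value $120,552.
Year 2: $112,815 × 8/45 = $20,056. Book value $100,496.
Year 3: $112,815 × 7/45 = $17,549. Book value $82,947.
Year 4: $112,815 × 6/45 = $15,042. Book value $67,905.
Year 5: $112,815 × 5/45 = $12,535. Book value $55,370.
Year 6: $112,815 × 4/45 = $10,028. Book value $45,342.
Year 7: $112,815 × 3/45 = $7,521. Book value $37,821.
Year 8: $112,815 × 2/45 = $5,014. Book value $32,807.
Year 9: $112,815 × 1/45 = $2,507. Book value $30,300.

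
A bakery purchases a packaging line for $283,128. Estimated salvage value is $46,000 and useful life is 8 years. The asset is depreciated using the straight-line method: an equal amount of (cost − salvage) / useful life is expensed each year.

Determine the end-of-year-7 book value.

Depreciable base = $283,128 − $46,000 = $237,128.
Annual expense = $237,128 / 8 = $29,641.
End of year 1: book value $253,487.
End of year 2: book value $223,846.
End of year 3: book value $194,205.
End of year 4: book value $164,564.
End of year 5: book value $134,923.
End of year 6: book value $105,282.
End of year 7: book value $75,641.

$75,641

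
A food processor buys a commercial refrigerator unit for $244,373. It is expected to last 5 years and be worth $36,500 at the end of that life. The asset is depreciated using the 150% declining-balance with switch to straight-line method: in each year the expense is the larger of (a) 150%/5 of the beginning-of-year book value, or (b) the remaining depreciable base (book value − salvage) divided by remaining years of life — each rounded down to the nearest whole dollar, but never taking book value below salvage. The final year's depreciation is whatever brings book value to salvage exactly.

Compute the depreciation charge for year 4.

$25,146

Depreciable base = $244,373 − $36,500 = $207,873.
Year 1: DB = ⌊$244,373 × 150%/5⌋ = $73,311; SL = ⌊$207,873/5⌋ = $41,574 → take DB $73,311. Book value $171,062.
Year 2: DB = ⌊$171,062 × 150%/5⌋ = $51,318; SL = ⌊$134,562/4⌋ = $33,640 → take DB $51,318. Book value $119,744.
Year 3: DB = ⌊$119,744 × 150%/5⌋ = $35,923; SL = ⌊$83,244/3⌋ = $27,748 → take DB $35,923. Book value $83,821.
Year 4: DB = ⌊$83,821 × 150%/5⌋ = $25,146; SL = ⌊$47,321/2⌋ = $23,660 → take DB $25,146. Book value $58,675.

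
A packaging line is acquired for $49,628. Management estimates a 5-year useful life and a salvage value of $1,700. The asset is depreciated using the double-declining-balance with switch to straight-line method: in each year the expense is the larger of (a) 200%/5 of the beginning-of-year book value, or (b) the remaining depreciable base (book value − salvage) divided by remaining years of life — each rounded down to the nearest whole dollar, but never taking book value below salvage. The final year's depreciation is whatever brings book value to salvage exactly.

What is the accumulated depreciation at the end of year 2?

$31,761

Depreciable base = $49,628 − $1,700 = $47,928.
Year 1: DB = ⌊$49,628 × 200%/5⌋ = $19,851; SL = ⌊$47,928/5⌋ = $9,585 → take DB $19,851. Book value $29,777.
Year 2: DB = ⌊$29,777 × 200%/5⌋ = $11,910; SL = ⌊$28,077/4⌋ = $7,019 → take DB $11,910. Book value $17,867.
Accumulated through year 2 = $49,628 − $17,867 = $31,761.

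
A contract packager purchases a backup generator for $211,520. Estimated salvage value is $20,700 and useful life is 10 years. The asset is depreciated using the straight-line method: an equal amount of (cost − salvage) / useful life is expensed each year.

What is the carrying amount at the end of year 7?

Depreciable base = $211,520 − $20,700 = $190,820.
Annual expense = $190,820 / 10 = $19,082.
End of year 1: book value $192,438.
End of year 2: book value $173,356.
End of year 3: book value $154,274.
End of year 4: book value $135,192.
End of year 5: book value $116,110.
End of year 6: book value $97,028.
End of year 7: book value $77,946.

$77,946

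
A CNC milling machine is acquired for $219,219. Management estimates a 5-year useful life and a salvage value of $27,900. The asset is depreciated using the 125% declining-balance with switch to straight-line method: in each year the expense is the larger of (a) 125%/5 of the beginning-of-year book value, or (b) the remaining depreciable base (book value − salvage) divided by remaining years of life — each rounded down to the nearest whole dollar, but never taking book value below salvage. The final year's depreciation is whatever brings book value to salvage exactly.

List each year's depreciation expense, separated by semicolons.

$54,804; $41,103; $31,804; $31,804; $31,804

Depreciable base = $219,219 − $27,900 = $191,319.
Year 1: DB = ⌊$219,219 × 125%/5⌋ = $54,804; SL = ⌊$191,319/5⌋ = $38,263 → take DB $54,804. Book value $164,415.
Year 2: DB = ⌊$164,415 × 125%/5⌋ = $41,103; SL = ⌊$136,515/4⌋ = $34,128 → take DB $41,103. Book value $123,312.
Year 3: DB = ⌊$123,312 × 125%/5⌋ = $30,828; SL = ⌊$95,412/3⌋ = $31,804 → take SL $31,804. Book value $91,508.
Year 4: DB = ⌊$91,508 × 125%/5⌋ = $22,877; SL = ⌊$63,608/2⌋ = $31,804 → take SL $31,804. Book value $59,704.
Year 5 (final): $59,704 − $27,900 = $31,804. Book value $27,900.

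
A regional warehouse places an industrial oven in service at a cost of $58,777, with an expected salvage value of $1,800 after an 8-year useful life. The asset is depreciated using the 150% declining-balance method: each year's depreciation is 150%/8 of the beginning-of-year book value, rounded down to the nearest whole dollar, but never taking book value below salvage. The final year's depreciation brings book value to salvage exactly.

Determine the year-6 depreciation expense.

$3,902

Depreciable base = $58,777 − $1,800 = $56,977.
Year 1: ⌊$58,777 × 150%/8⌋ = $11,020. Book value $47,757.
Year 2: ⌊$47,757 × 150%/8⌋ = $8,954. Book value $38,803.
Year 3: ⌊$38,803 × 150%/8⌋ = $7,275. Book value $31,528.
Year 4: ⌊$31,528 × 150%/8⌋ = $5,911. Book value $25,617.
Year 5: ⌊$25,617 × 150%/8⌋ = $4,803. Book value $20,814.
Year 6: ⌊$20,814 × 150%/8⌋ = $3,902. Book value $16,912.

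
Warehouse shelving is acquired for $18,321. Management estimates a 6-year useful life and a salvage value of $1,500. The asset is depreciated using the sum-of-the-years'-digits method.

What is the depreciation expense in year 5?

Depreciable base = $18,321 − $1,500 = $16,821.
Sum of the years' digits = 6+5+4+3+2+1 = 21.
Year 1: $16,821 × 6/21 = $4,806. Book value $13,515.
Year 2: $16,821 × 5/21 = $4,005. Book value $9,510.
Year 3: $16,821 × 4/21 = $3,204. Book value $6,306.
Year 4: $16,821 × 3/21 = $2,403. Book value $3,903.
Year 5: $16,821 × 2/21 = $1,602. Book value $2,301.

$1,602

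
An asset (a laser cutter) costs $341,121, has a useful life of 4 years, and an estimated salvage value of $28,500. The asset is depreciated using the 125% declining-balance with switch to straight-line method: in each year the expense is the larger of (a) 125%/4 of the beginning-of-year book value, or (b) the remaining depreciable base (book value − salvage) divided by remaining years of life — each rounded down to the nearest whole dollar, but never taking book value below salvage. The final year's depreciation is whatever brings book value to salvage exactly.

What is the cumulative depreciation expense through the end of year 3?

Depreciable base = $341,121 − $28,500 = $312,621.
Year 1: DB = ⌊$341,121 × 125%/4⌋ = $106,600; SL = ⌊$312,621/4⌋ = $78,155 → take DB $106,600. Book value $234,521.
Year 2: DB = ⌊$234,521 × 125%/4⌋ = $73,287; SL = ⌊$206,021/3⌋ = $68,673 → take DB $73,287. Book value $161,234.
Year 3: DB = ⌊$161,234 × 125%/4⌋ = $50,385; SL = ⌊$132,734/2⌋ = $66,367 → take SL $66,367. Book value $94,867.
Accumulated through year 3 = $341,121 − $94,867 = $246,254.

$246,254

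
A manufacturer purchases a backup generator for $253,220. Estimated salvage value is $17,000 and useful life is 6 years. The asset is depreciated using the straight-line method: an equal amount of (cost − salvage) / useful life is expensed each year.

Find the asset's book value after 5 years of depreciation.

$56,370

Depreciable base = $253,220 − $17,000 = $236,220.
Annual expense = $236,220 / 6 = $39,370.
End of year 1: book value $213,850.
End of year 2: book value $174,480.
End of year 3: book value $135,110.
End of year 4: book value $95,740.
End of year 5: book value $56,370.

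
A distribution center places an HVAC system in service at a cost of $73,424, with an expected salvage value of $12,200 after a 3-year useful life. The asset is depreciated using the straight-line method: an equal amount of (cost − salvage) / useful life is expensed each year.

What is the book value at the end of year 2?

$32,608

Depreciable base = $73,424 − $12,200 = $61,224.
Annual expense = $61,224 / 3 = $20,408.
End of year 1: book value $53,016.
End of year 2: book value $32,608.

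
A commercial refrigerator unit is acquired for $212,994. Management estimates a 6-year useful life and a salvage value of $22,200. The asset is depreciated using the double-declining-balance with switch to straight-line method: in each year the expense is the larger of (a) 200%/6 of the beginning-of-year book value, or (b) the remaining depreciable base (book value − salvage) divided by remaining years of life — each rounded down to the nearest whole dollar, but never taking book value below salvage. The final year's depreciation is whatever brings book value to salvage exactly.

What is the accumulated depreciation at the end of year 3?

Depreciable base = $212,994 − $22,200 = $190,794.
Year 1: DB = ⌊$212,994 × 200%/6⌋ = $70,998; SL = ⌊$190,794/6⌋ = $31,799 → take DB $70,998. Book value $141,996.
Year 2: DB = ⌊$141,996 × 200%/6⌋ = $47,332; SL = ⌊$119,796/5⌋ = $23,959 → take DB $47,332. Book value $94,664.
Year 3: DB = ⌊$94,664 × 200%/6⌋ = $31,554; SL = ⌊$72,464/4⌋ = $18,116 → take DB $31,554. Book value $63,110.
Accumulated through year 3 = $212,994 − $63,110 = $149,884.

$149,884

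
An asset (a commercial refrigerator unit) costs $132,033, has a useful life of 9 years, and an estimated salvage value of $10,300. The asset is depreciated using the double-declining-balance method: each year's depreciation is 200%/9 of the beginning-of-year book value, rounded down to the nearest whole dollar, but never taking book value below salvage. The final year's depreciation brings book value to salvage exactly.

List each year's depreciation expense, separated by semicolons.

Depreciable base = $132,033 − $10,300 = $121,733.
Year 1: ⌊$132,033 × 200%/9⌋ = $29,340. Book value $102,693.
Year 2: ⌊$102,693 × 200%/9⌋ = $22,820. Book value $79,873.
Year 3: ⌊$79,873 × 200%/9⌋ = $17,749. Book value $62,124.
Year 4: ⌊$62,124 × 200%/9⌋ = $13,805. Book value $48,319.
Year 5: ⌊$48,319 × 200%/9⌋ = $10,737. Book value $37,582.
Year 6: ⌊$37,582 × 200%/9⌋ = $8,351. Book value $29,231.
Year 7: ⌊$29,231 × 200%/9⌋ = $6,495. Book value $22,736.
Year 8: ⌊$22,736 × 200%/9⌋ = $5,052. Book value $17,684.
Year 9 (final): $17,684 − $10,300 = $7,384. Book value $10,300.

$29,340; $22,820; $17,749; $13,805; $10,737; $8,351; $6,495; $5,052; $7,384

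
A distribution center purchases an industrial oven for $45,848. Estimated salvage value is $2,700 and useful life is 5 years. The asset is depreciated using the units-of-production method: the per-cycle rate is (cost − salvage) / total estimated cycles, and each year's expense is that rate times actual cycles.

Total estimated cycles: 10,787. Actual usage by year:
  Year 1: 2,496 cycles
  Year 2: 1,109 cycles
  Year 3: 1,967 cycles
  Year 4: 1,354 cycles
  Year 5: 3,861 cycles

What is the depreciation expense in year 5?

Depreciable base = $45,848 − $2,700 = $43,148.
Rate = $43,148 / 10,787 cycles = $4 per cycle.
Year 1: 2,496 × $4 = $9,984. Book value $35,864.
Year 2: 1,109 × $4 = $4,436. Book value $31,428.
Year 3: 1,967 × $4 = $7,868. Book value $23,560.
Year 4: 1,354 × $4 = $5,416. Book value $18,144.
Year 5: 3,861 × $4 = $15,444. Book value $2,700.

$15,444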